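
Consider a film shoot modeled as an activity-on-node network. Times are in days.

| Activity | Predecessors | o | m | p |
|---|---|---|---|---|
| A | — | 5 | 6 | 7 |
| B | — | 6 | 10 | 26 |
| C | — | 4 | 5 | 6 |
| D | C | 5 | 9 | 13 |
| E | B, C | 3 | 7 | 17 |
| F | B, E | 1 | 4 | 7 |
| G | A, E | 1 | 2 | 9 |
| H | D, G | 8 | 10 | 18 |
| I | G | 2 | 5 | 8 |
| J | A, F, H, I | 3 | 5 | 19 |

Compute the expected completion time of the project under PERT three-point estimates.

te_A = (5 + 4·6 + 7)/6 = 36/6 = 6
te_B = (6 + 4·10 + 26)/6 = 72/6 = 12
te_C = (4 + 4·5 + 6)/6 = 30/6 = 5
te_D = (5 + 4·9 + 13)/6 = 54/6 = 9
te_E = (3 + 4·7 + 17)/6 = 48/6 = 8
te_F = (1 + 4·4 + 7)/6 = 24/6 = 4
te_G = (1 + 4·2 + 9)/6 = 18/6 = 3
te_H = (8 + 4·10 + 18)/6 = 66/6 = 11
te_I = (2 + 4·5 + 8)/6 = 30/6 = 5
te_J = (3 + 4·5 + 19)/6 = 42/6 = 7

Forward pass:
ES_A = 0; EF_A = 6
ES_B = 0; EF_B = 12
ES_C = 0; EF_C = 5
ES_D = 5; EF_D = 5+9 = 14
ES_E = max(EF_B=12, EF_C=5) = 12; EF_E = 12+8 = 20
ES_F = max(EF_B=12, EF_E=20) = 20; EF_F = 20+4 = 24
ES_G = max(EF_A=6, EF_E=20) = 20; EF_G = 20+3 = 23
ES_H = max(EF_D=14, EF_G=23) = 23; EF_H = 23+11 = 34
ES_I = 23; EF_I = 23+5 = 28
ES_J = max(EF_A=6, EF_F=24, EF_H=34, EF_I=28) = 34; EF_J = 34+7 = 41
Expected project duration μ = 41 days. Critical path: B → E → G → H → J.

41 days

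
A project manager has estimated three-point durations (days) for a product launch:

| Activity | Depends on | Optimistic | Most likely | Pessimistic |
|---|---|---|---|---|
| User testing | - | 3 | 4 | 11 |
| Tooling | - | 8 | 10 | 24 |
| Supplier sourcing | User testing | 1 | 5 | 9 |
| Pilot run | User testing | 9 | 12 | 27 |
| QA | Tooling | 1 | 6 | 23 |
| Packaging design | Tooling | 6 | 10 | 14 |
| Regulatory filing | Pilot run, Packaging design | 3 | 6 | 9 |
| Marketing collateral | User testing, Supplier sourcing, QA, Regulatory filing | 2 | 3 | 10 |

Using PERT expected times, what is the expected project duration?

te_User testing = (3 + 4·4 + 11)/6 = 30/6 = 5
te_Tooling = (8 + 4·10 + 24)/6 = 72/6 = 12
te_Supplier sourcing = (1 + 4·5 + 9)/6 = 30/6 = 5
te_Pilot run = (9 + 4·12 + 27)/6 = 84/6 = 14
te_QA = (1 + 4·6 + 23)/6 = 48/6 = 8
te_Packaging design = (6 + 4·10 + 14)/6 = 60/6 = 10
te_Regulatory filing = (3 + 4·6 + 9)/6 = 36/6 = 6
te_Marketing collateral = (2 + 4·3 + 10)/6 = 24/6 = 4

Forward pass:
ES_User testing = 0; EF_User testing = 5
ES_Tooling = 0; EF_Tooling = 12
ES_Supplier sourcing = 5; EF_Supplier sourcing = 5+5 = 10
ES_Pilot run = 5; EF_Pilot run = 5+14 = 19
ES_QA = 12; EF_QA = 12+8 = 20
ES_Packaging design = 12; EF_Packaging design = 12+10 = 22
ES_Regulatory filing = max(EF_Pilot run=19, EF_Packaging design=22) = 22; EF_Regulatory filing = 22+6 = 28
ES_Marketing collateral = max(EF_User testing=5, EF_Supplier sourcing=10, EF_QA=20, EF_Regulatory filing=28) = 28; EF_Marketing collateral = 28+4 = 32
Expected project duration μ = 32 days. Critical path: Tooling → Packaging design → Regulatory filing → Marketing collateral.

32 days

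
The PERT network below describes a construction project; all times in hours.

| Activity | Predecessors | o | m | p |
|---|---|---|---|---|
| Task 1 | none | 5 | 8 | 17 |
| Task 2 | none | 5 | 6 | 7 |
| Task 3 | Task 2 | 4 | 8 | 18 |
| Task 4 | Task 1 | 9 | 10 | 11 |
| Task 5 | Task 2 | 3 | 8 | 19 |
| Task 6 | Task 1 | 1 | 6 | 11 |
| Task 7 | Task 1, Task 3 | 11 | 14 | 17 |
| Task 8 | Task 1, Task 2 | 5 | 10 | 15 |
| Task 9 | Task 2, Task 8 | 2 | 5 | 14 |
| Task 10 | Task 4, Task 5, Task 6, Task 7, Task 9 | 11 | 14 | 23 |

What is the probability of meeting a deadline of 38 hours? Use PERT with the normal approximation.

te_Task 1 = (5 + 4·8 + 17)/6 = 54/6 = 9; σ²_Task 1 = ((17−5)/6)² = 4.000
te_Task 2 = (5 + 4·6 + 7)/6 = 36/6 = 6; σ²_Task 2 = ((7−5)/6)² = 0.111
te_Task 3 = (4 + 4·8 + 18)/6 = 54/6 = 9; σ²_Task 3 = ((18−4)/6)² = 5.444
te_Task 4 = (9 + 4·10 + 11)/6 = 60/6 = 10; σ²_Task 4 = ((11−9)/6)² = 0.111
te_Task 5 = (3 + 4·8 + 19)/6 = 54/6 = 9; σ²_Task 5 = ((19−3)/6)² = 7.111
te_Task 6 = (1 + 4·6 + 11)/6 = 36/6 = 6; σ²_Task 6 = ((11−1)/6)² = 2.778
te_Task 7 = (11 + 4·14 + 17)/6 = 84/6 = 14; σ²_Task 7 = ((17−11)/6)² = 1.000
te_Task 8 = (5 + 4·10 + 15)/6 = 60/6 = 10; σ²_Task 8 = ((15−5)/6)² = 2.778
te_Task 9 = (2 + 4·5 + 14)/6 = 36/6 = 6; σ²_Task 9 = ((14−2)/6)² = 4.000
te_Task 10 = (11 + 4·14 + 23)/6 = 90/6 = 15; σ²_Task 10 = ((23−11)/6)² = 4.000

Forward pass:
ES_Task 1 = 0; EF_Task 1 = 9
ES_Task 2 = 0; EF_Task 2 = 6
ES_Task 3 = 6; EF_Task 3 = 6+9 = 15
ES_Task 4 = 9; EF_Task 4 = 9+10 = 19
ES_Task 5 = 6; EF_Task 5 = 6+9 = 15
ES_Task 6 = 9; EF_Task 6 = 9+6 = 15
ES_Task 7 = max(EF_Task 1=9, EF_Task 3=15) = 15; EF_Task 7 = 15+14 = 29
ES_Task 8 = max(EF_Task 1=9, EF_Task 2=6) = 9; EF_Task 8 = 9+10 = 19
ES_Task 9 = max(EF_Task 2=6, EF_Task 8=19) = 19; EF_Task 9 = 19+6 = 25
ES_Task 10 = max(EF_Task 4=19, EF_Task 5=15, EF_Task 6=15, EF_Task 7=29, EF_Task 9=25) = 29; EF_Task 10 = 29+15 = 44
Expected project duration μ = 44 hours. Critical path: Task 2 → Task 3 → Task 7 → Task 10.

Variance along critical path = 0.111 + 5.444 + 1.000 + 4.000 = 10.556; σ = √10.556 = 3.249 hours.
Z = (38 − 44) / 3.249 = -1.847
P(T ≤ 38) = Φ(-1.847) ≈ 0.032

0.032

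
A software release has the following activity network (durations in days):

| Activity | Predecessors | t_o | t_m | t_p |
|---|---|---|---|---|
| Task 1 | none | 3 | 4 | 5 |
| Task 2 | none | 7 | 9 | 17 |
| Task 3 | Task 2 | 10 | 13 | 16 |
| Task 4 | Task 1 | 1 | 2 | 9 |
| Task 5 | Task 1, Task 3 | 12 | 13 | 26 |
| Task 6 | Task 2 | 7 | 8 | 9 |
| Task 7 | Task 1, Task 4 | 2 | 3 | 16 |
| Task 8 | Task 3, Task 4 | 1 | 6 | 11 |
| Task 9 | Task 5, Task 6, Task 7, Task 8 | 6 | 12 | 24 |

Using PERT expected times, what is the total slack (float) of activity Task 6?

20 days

te_Task 1 = (3 + 4·4 + 5)/6 = 24/6 = 4
te_Task 2 = (7 + 4·9 + 17)/6 = 60/6 = 10
te_Task 3 = (10 + 4·13 + 16)/6 = 78/6 = 13
te_Task 4 = (1 + 4·2 + 9)/6 = 18/6 = 3
te_Task 5 = (12 + 4·13 + 26)/6 = 90/6 = 15
te_Task 6 = (7 + 4·8 + 9)/6 = 48/6 = 8
te_Task 7 = (2 + 4·3 + 16)/6 = 30/6 = 5
te_Task 8 = (1 + 4·6 + 11)/6 = 36/6 = 6
te_Task 9 = (6 + 4·12 + 24)/6 = 78/6 = 13

Forward pass:
ES_Task 1 = 0; EF_Task 1 = 4
ES_Task 2 = 0; EF_Task 2 = 10
ES_Task 3 = 10; EF_Task 3 = 10+13 = 23
ES_Task 4 = 4; EF_Task 4 = 4+3 = 7
ES_Task 5 = max(EF_Task 1=4, EF_Task 3=23) = 23; EF_Task 5 = 23+15 = 38
ES_Task 6 = 10; EF_Task 6 = 10+8 = 18
ES_Task 7 = max(EF_Task 1=4, EF_Task 4=7) = 7; EF_Task 7 = 7+5 = 12
ES_Task 8 = max(EF_Task 3=23, EF_Task 4=7) = 23; EF_Task 8 = 23+6 = 29
ES_Task 9 = max(EF_Task 5=38, EF_Task 6=18, EF_Task 7=12, EF_Task 8=29) = 38; EF_Task 9 = 38+13 = 51
Expected project duration μ = 51 days. Critical path: Task 2 → Task 3 → Task 5 → Task 9.

Backward pass:
LF_Task 9 = 51; LS_Task 9 = 51−13 = 38
LF_Task 8 = LS_Task 9 = 38; LS_Task 8 = 38−6 = 32
LF_Task 7 = LS_Task 9 = 38; LS_Task 7 = 38−5 = 33
LF_Task 6 = LS_Task 9 = 38; LS_Task 6 = 38−8 = 30
LF_Task 5 = LS_Task 9 = 38; LS_Task 5 = 38−15 = 23
LF_Task 4 = min(LS_Task 7=33, LS_Task 8=32) = 32; LS_Task 4 = 32−3 = 29
LF_Task 3 = min(LS_Task 5=23, LS_Task 8=32) = 23; LS_Task 3 = 23−13 = 10
LF_Task 2 = min(LS_Task 3=10, LS_Task 6=30) = 10; LS_Task 2 = 10−10 = 0
LF_Task 1 = min(LS_Task 4=29, LS_Task 5=23, LS_Task 7=33) = 23; LS_Task 1 = 23−4 = 19
Slack_Task 6 = LS_Task 6 − ES_Task 6 = 30 − 10 = 20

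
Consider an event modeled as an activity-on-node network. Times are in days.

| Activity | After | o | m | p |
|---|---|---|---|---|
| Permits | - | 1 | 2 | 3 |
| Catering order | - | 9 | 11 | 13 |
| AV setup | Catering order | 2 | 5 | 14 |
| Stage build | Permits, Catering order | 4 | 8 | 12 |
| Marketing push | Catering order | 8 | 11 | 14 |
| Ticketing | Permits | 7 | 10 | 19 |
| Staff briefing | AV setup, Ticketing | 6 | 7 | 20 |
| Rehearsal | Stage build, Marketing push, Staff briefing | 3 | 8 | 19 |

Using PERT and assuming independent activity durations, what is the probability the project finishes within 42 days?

0.955

te_Permits = (1 + 4·2 + 3)/6 = 12/6 = 2; σ²_Permits = ((3−1)/6)² = 0.111
te_Catering order = (9 + 4·11 + 13)/6 = 66/6 = 11; σ²_Catering order = ((13−9)/6)² = 0.444
te_AV setup = (2 + 4·5 + 14)/6 = 36/6 = 6; σ²_AV setup = ((14−2)/6)² = 4.000
te_Stage build = (4 + 4·8 + 12)/6 = 48/6 = 8; σ²_Stage build = ((12−4)/6)² = 1.778
te_Marketing push = (8 + 4·11 + 14)/6 = 66/6 = 11; σ²_Marketing push = ((14−8)/6)² = 1.000
te_Ticketing = (7 + 4·10 + 19)/6 = 66/6 = 11; σ²_Ticketing = ((19−7)/6)² = 4.000
te_Staff briefing = (6 + 4·7 + 20)/6 = 54/6 = 9; σ²_Staff briefing = ((20−6)/6)² = 5.444
te_Rehearsal = (3 + 4·8 + 19)/6 = 54/6 = 9; σ²_Rehearsal = ((19−3)/6)² = 7.111

Forward pass:
ES_Permits = 0; EF_Permits = 2
ES_Catering order = 0; EF_Catering order = 11
ES_AV setup = 11; EF_AV setup = 11+6 = 17
ES_Stage build = max(EF_Permits=2, EF_Catering order=11) = 11; EF_Stage build = 11+8 = 19
ES_Marketing push = 11; EF_Marketing push = 11+11 = 22
ES_Ticketing = 2; EF_Ticketing = 2+11 = 13
ES_Staff briefing = max(EF_AV setup=17, EF_Ticketing=13) = 17; EF_Staff briefing = 17+9 = 26
ES_Rehearsal = max(EF_Stage build=19, EF_Marketing push=22, EF_Staff briefing=26) = 26; EF_Rehearsal = 26+9 = 35
Expected project duration μ = 35 days. Critical path: Catering order → AV setup → Staff briefing → Rehearsal.

Variance along critical path = 0.444 + 4.000 + 5.444 + 7.111 = 17.000; σ = √17.000 = 4.123 days.
Z = (42 − 35) / 4.123 = 1.698
P(T ≤ 42) = Φ(1.698) ≈ 0.955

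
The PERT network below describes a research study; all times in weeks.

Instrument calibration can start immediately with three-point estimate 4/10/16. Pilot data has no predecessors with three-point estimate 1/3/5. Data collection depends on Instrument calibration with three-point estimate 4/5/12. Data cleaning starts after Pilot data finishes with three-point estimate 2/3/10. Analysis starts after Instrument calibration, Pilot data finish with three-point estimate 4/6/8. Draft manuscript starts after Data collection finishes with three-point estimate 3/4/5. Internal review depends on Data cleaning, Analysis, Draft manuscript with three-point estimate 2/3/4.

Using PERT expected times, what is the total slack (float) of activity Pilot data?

11 weeks

te_Instrument calibration = (4 + 4·10 + 16)/6 = 60/6 = 10
te_Pilot data = (1 + 4·3 + 5)/6 = 18/6 = 3
te_Data collection = (4 + 4·5 + 12)/6 = 36/6 = 6
te_Data cleaning = (2 + 4·3 + 10)/6 = 24/6 = 4
te_Analysis = (4 + 4·6 + 8)/6 = 36/6 = 6
te_Draft manuscript = (3 + 4·4 + 5)/6 = 24/6 = 4
te_Internal review = (2 + 4·3 + 4)/6 = 18/6 = 3

Forward pass:
ES_Instrument calibration = 0; EF_Instrument calibration = 10
ES_Pilot data = 0; EF_Pilot data = 3
ES_Data collection = 10; EF_Data collection = 10+6 = 16
ES_Data cleaning = 3; EF_Data cleaning = 3+4 = 7
ES_Analysis = max(EF_Instrument calibration=10, EF_Pilot data=3) = 10; EF_Analysis = 10+6 = 16
ES_Draft manuscript = 16; EF_Draft manuscript = 16+4 = 20
ES_Internal review = max(EF_Data cleaning=7, EF_Analysis=16, EF_Draft manuscript=20) = 20; EF_Internal review = 20+3 = 23
Expected project duration μ = 23 weeks. Critical path: Instrument calibration → Data collection → Draft manuscript → Internal review.

Backward pass:
LF_Internal review = 23; LS_Internal review = 23−3 = 20
LF_Draft manuscript = LS_Internal review = 20; LS_Draft manuscript = 20−4 = 16
LF_Analysis = LS_Internal review = 20; LS_Analysis = 20−6 = 14
LF_Data cleaning = LS_Internal review = 20; LS_Data cleaning = 20−4 = 16
LF_Data collection = LS_Draft manuscript = 16; LS_Data collection = 16−6 = 10
LF_Pilot data = min(LS_Data cleaning=16, LS_Analysis=14) = 14; LS_Pilot data = 14−3 = 11
LF_Instrument calibration = min(LS_Data collection=10, LS_Analysis=14) = 10; LS_Instrument calibration = 10−10 = 0
Slack_Pilot data = LS_Pilot data − ES_Pilot data = 11 − 0 = 11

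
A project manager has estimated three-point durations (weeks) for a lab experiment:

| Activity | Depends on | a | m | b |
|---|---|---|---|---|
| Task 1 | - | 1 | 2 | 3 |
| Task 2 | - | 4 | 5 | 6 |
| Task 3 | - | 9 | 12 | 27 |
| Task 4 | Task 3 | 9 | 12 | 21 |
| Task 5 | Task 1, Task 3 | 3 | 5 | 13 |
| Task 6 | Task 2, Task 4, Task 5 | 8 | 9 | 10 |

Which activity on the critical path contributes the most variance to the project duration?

te_Task 1 = (1 + 4·2 + 3)/6 = 12/6 = 2; σ²_Task 1 = ((3−1)/6)² = 0.111
te_Task 2 = (4 + 4·5 + 6)/6 = 30/6 = 5; σ²_Task 2 = ((6−4)/6)² = 0.111
te_Task 3 = (9 + 4·12 + 27)/6 = 84/6 = 14; σ²_Task 3 = ((27−9)/6)² = 9.000
te_Task 4 = (9 + 4·12 + 21)/6 = 78/6 = 13; σ²_Task 4 = ((21−9)/6)² = 4.000
te_Task 5 = (3 + 4·5 + 13)/6 = 36/6 = 6; σ²_Task 5 = ((13−3)/6)² = 2.778
te_Task 6 = (8 + 4·9 + 10)/6 = 54/6 = 9; σ²_Task 6 = ((10−8)/6)² = 0.111

Forward pass:
ES_Task 1 = 0; EF_Task 1 = 2
ES_Task 2 = 0; EF_Task 2 = 5
ES_Task 3 = 0; EF_Task 3 = 14
ES_Task 4 = 14; EF_Task 4 = 14+13 = 27
ES_Task 5 = max(EF_Task 1=2, EF_Task 3=14) = 14; EF_Task 5 = 14+6 = 20
ES_Task 6 = max(EF_Task 2=5, EF_Task 4=27, EF_Task 5=20) = 27; EF_Task 6 = 27+9 = 36
Expected project duration μ = 36 weeks. Critical path: Task 3 → Task 4 → Task 6.

Variances on critical path: σ²_Task 3=9.000, σ²_Task 4=4.000, σ²_Task 6=0.111.
Largest is σ²_Task 3 = 9.000.

Task 3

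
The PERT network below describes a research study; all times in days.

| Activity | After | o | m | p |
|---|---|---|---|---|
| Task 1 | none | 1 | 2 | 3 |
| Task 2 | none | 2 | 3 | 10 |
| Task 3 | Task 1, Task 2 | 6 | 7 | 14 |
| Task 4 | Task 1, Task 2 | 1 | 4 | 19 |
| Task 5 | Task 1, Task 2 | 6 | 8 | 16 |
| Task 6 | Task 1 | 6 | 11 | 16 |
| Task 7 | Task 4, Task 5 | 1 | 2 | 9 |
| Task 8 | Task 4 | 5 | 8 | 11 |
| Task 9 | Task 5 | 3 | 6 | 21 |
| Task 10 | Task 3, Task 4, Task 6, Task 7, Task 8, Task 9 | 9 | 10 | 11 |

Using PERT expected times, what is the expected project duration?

te_Task 1 = (1 + 4·2 + 3)/6 = 12/6 = 2
te_Task 2 = (2 + 4·3 + 10)/6 = 24/6 = 4
te_Task 3 = (6 + 4·7 + 14)/6 = 48/6 = 8
te_Task 4 = (1 + 4·4 + 19)/6 = 36/6 = 6
te_Task 5 = (6 + 4·8 + 16)/6 = 54/6 = 9
te_Task 6 = (6 + 4·11 + 16)/6 = 66/6 = 11
te_Task 7 = (1 + 4·2 + 9)/6 = 18/6 = 3
te_Task 8 = (5 + 4·8 + 11)/6 = 48/6 = 8
te_Task 9 = (3 + 4·6 + 21)/6 = 48/6 = 8
te_Task 10 = (9 + 4·10 + 11)/6 = 60/6 = 10

Forward pass:
ES_Task 1 = 0; EF_Task 1 = 2
ES_Task 2 = 0; EF_Task 2 = 4
ES_Task 3 = max(EF_Task 1=2, EF_Task 2=4) = 4; EF_Task 3 = 4+8 = 12
ES_Task 4 = max(EF_Task 1=2, EF_Task 2=4) = 4; EF_Task 4 = 4+6 = 10
ES_Task 5 = max(EF_Task 1=2, EF_Task 2=4) = 4; EF_Task 5 = 4+9 = 13
ES_Task 6 = 2; EF_Task 6 = 2+11 = 13
ES_Task 7 = max(EF_Task 4=10, EF_Task 5=13) = 13; EF_Task 7 = 13+3 = 16
ES_Task 8 = 10; EF_Task 8 = 10+8 = 18
ES_Task 9 = 13; EF_Task 9 = 13+8 = 21
ES_Task 10 = max(EF_Task 3=12, EF_Task 4=10, EF_Task 6=13, EF_Task 7=16, EF_Task 8=18, EF_Task 9=21) = 21; EF_Task 10 = 21+10 = 31
Expected project duration μ = 31 days. Critical path: Task 2 → Task 5 → Task 9 → Task 10.

31 days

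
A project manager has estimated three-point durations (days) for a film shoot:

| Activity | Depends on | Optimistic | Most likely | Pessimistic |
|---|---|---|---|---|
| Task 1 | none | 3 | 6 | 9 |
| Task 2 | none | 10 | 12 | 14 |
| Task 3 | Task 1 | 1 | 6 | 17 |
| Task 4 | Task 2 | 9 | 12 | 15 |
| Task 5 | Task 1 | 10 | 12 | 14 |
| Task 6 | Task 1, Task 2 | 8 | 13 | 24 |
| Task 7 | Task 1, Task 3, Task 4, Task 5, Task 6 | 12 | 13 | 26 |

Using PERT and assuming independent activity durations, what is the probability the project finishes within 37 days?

te_Task 1 = (3 + 4·6 + 9)/6 = 36/6 = 6; σ²_Task 1 = ((9−3)/6)² = 1.000
te_Task 2 = (10 + 4·12 + 14)/6 = 72/6 = 12; σ²_Task 2 = ((14−10)/6)² = 0.444
te_Task 3 = (1 + 4·6 + 17)/6 = 42/6 = 7; σ²_Task 3 = ((17−1)/6)² = 7.111
te_Task 4 = (9 + 4·12 + 15)/6 = 72/6 = 12; σ²_Task 4 = ((15−9)/6)² = 1.000
te_Task 5 = (10 + 4·12 + 14)/6 = 72/6 = 12; σ²_Task 5 = ((14−10)/6)² = 0.444
te_Task 6 = (8 + 4·13 + 24)/6 = 84/6 = 14; σ²_Task 6 = ((24−8)/6)² = 7.111
te_Task 7 = (12 + 4·13 + 26)/6 = 90/6 = 15; σ²_Task 7 = ((26−12)/6)² = 5.444

Forward pass:
ES_Task 1 = 0; EF_Task 1 = 6
ES_Task 2 = 0; EF_Task 2 = 12
ES_Task 3 = 6; EF_Task 3 = 6+7 = 13
ES_Task 4 = 12; EF_Task 4 = 12+12 = 24
ES_Task 5 = 6; EF_Task 5 = 6+12 = 18
ES_Task 6 = max(EF_Task 1=6, EF_Task 2=12) = 12; EF_Task 6 = 12+14 = 26
ES_Task 7 = max(EF_Task 1=6, EF_Task 3=13, EF_Task 4=24, EF_Task 5=18, EF_Task 6=26) = 26; EF_Task 7 = 26+15 = 41
Expected project duration μ = 41 days. Critical path: Task 2 → Task 6 → Task 7.

Variance along critical path = 0.444 + 7.111 + 5.444 = 13.000; σ = √13.000 = 3.606 days.
Z = (37 − 41) / 3.606 = -1.109
P(T ≤ 37) = Φ(-1.109) ≈ 0.134

0.134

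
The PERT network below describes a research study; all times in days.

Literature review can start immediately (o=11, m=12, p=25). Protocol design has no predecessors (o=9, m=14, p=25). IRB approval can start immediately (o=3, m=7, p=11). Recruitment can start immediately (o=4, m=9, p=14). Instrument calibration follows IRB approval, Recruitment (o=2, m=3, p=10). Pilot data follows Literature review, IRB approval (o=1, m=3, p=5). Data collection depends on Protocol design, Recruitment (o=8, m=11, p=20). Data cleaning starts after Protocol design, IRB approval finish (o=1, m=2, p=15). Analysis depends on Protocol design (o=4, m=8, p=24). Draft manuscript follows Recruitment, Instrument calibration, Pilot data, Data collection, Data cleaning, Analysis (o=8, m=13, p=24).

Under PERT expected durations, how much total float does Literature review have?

te_Literature review = (11 + 4·12 + 25)/6 = 84/6 = 14
te_Protocol design = (9 + 4·14 + 25)/6 = 90/6 = 15
te_IRB approval = (3 + 4·7 + 11)/6 = 42/6 = 7
te_Recruitment = (4 + 4·9 + 14)/6 = 54/6 = 9
te_Instrument calibration = (2 + 4·3 + 10)/6 = 24/6 = 4
te_Pilot data = (1 + 4·3 + 5)/6 = 18/6 = 3
te_Data collection = (8 + 4·11 + 20)/6 = 72/6 = 12
te_Data cleaning = (1 + 4·2 + 15)/6 = 24/6 = 4
te_Analysis = (4 + 4·8 + 24)/6 = 60/6 = 10
te_Draft manuscript = (8 + 4·13 + 24)/6 = 84/6 = 14

Forward pass:
ES_Literature review = 0; EF_Literature review = 14
ES_Protocol design = 0; EF_Protocol design = 15
ES_IRB approval = 0; EF_IRB approval = 7
ES_Recruitment = 0; EF_Recruitment = 9
ES_Instrument calibration = max(EF_IRB approval=7, EF_Recruitment=9) = 9; EF_Instrument calibration = 9+4 = 13
ES_Pilot data = max(EF_Literature review=14, EF_IRB approval=7) = 14; EF_Pilot data = 14+3 = 17
ES_Data collection = max(EF_Protocol design=15, EF_Recruitment=9) = 15; EF_Data collection = 15+12 = 27
ES_Data cleaning = max(EF_Protocol design=15, EF_IRB approval=7) = 15; EF_Data cleaning = 15+4 = 19
ES_Analysis = 15; EF_Analysis = 15+10 = 25
ES_Draft manuscript = max(EF_Recruitment=9, EF_Instrument calibration=13, EF_Pilot data=17, EF_Data collection=27, EF_Data cleaning=19, EF_Analysis=25) = 27; EF_Draft manuscript = 27+14 = 41
Expected project duration μ = 41 days. Critical path: Protocol design → Data collection → Draft manuscript.

Backward pass:
LF_Draft manuscript = 41; LS_Draft manuscript = 41−14 = 27
LF_Analysis = LS_Draft manuscript = 27; LS_Analysis = 27−10 = 17
LF_Data cleaning = LS_Draft manuscript = 27; LS_Data cleaning = 27−4 = 23
LF_Data collection = LS_Draft manuscript = 27; LS_Data collection = 27−12 = 15
LF_Pilot data = LS_Draft manuscript = 27; LS_Pilot data = 27−3 = 24
LF_Instrument calibration = LS_Draft manuscript = 27; LS_Instrument calibration = 27−4 = 23
LF_Recruitment = min(LS_Instrument calibration=23, LS_Data collection=15, LS_Draft manuscript=27) = 15; LS_Recruitment = 15−9 = 6
LF_IRB approval = min(LS_Instrument calibration=23, LS_Pilot data=24, LS_Data cleaning=23) = 23; LS_IRB approval = 23−7 = 16
LF_Protocol design = min(LS_Data collection=15, LS_Data cleaning=23, LS_Analysis=17) = 15; LS_Protocol design = 15−15 = 0
LF_Literature review = LS_Pilot data = 24; LS_Literature review = 24−14 = 10
Slack_Literature review = LS_Literature review − ES_Literature review = 10 − 0 = 10

10 days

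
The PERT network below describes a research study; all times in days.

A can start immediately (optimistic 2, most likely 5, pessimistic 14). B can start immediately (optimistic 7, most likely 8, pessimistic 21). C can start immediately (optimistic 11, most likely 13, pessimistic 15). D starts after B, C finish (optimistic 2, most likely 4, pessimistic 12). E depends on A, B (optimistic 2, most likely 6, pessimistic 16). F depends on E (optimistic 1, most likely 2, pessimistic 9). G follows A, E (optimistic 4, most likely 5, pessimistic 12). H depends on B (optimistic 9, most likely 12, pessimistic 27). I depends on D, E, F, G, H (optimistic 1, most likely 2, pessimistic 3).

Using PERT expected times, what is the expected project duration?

te_A = (2 + 4·5 + 14)/6 = 36/6 = 6
te_B = (7 + 4·8 + 21)/6 = 60/6 = 10
te_C = (11 + 4·13 + 15)/6 = 78/6 = 13
te_D = (2 + 4·4 + 12)/6 = 30/6 = 5
te_E = (2 + 4·6 + 16)/6 = 42/6 = 7
te_F = (1 + 4·2 + 9)/6 = 18/6 = 3
te_G = (4 + 4·5 + 12)/6 = 36/6 = 6
te_H = (9 + 4·12 + 27)/6 = 84/6 = 14
te_I = (1 + 4·2 + 3)/6 = 12/6 = 2

Forward pass:
ES_A = 0; EF_A = 6
ES_B = 0; EF_B = 10
ES_C = 0; EF_C = 13
ES_D = max(EF_B=10, EF_C=13) = 13; EF_D = 13+5 = 18
ES_E = max(EF_A=6, EF_B=10) = 10; EF_E = 10+7 = 17
ES_F = 17; EF_F = 17+3 = 20
ES_G = max(EF_A=6, EF_E=17) = 17; EF_G = 17+6 = 23
ES_H = 10; EF_H = 10+14 = 24
ES_I = max(EF_D=18, EF_E=17, EF_F=20, EF_G=23, EF_H=24) = 24; EF_I = 24+2 = 26
Expected project duration μ = 26 days. Critical path: B → H → I.

26 days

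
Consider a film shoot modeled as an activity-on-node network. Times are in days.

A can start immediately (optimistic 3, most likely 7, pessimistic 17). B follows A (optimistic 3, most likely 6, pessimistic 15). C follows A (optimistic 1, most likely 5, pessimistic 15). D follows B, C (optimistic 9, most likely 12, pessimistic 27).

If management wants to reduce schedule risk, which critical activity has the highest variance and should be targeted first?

te_A = (3 + 4·7 + 17)/6 = 48/6 = 8; σ²_A = ((17−3)/6)² = 5.444
te_B = (3 + 4·6 + 15)/6 = 42/6 = 7; σ²_B = ((15−3)/6)² = 4.000
te_C = (1 + 4·5 + 15)/6 = 36/6 = 6; σ²_C = ((15−1)/6)² = 5.444
te_D = (9 + 4·12 + 27)/6 = 84/6 = 14; σ²_D = ((27−9)/6)² = 9.000

Forward pass:
ES_A = 0; EF_A = 8
ES_B = 8; EF_B = 8+7 = 15
ES_C = 8; EF_C = 8+6 = 14
ES_D = max(EF_B=15, EF_C=14) = 15; EF_D = 15+14 = 29
Expected project duration μ = 29 days. Critical path: A → B → D.

Variances on critical path: σ²_A=5.444, σ²_B=4.000, σ²_D=9.000.
Largest is σ²_D = 9.000.

D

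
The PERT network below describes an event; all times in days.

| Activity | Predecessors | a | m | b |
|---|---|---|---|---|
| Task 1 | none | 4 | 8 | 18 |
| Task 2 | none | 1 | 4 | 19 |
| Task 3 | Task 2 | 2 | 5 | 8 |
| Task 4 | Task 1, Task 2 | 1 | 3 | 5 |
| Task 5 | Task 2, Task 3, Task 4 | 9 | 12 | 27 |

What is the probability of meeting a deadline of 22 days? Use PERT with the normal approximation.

te_Task 1 = (4 + 4·8 + 18)/6 = 54/6 = 9; σ²_Task 1 = ((18−4)/6)² = 5.444
te_Task 2 = (1 + 4·4 + 19)/6 = 36/6 = 6; σ²_Task 2 = ((19−1)/6)² = 9.000
te_Task 3 = (2 + 4·5 + 8)/6 = 30/6 = 5; σ²_Task 3 = ((8−2)/6)² = 1.000
te_Task 4 = (1 + 4·3 + 5)/6 = 18/6 = 3; σ²_Task 4 = ((5−1)/6)² = 0.444
te_Task 5 = (9 + 4·12 + 27)/6 = 84/6 = 14; σ²_Task 5 = ((27−9)/6)² = 9.000

Forward pass:
ES_Task 1 = 0; EF_Task 1 = 9
ES_Task 2 = 0; EF_Task 2 = 6
ES_Task 3 = 6; EF_Task 3 = 6+5 = 11
ES_Task 4 = max(EF_Task 1=9, EF_Task 2=6) = 9; EF_Task 4 = 9+3 = 12
ES_Task 5 = max(EF_Task 2=6, EF_Task 3=11, EF_Task 4=12) = 12; EF_Task 5 = 12+14 = 26
Expected project duration μ = 26 days. Critical path: Task 1 → Task 4 → Task 5.

Variance along critical path = 5.444 + 0.444 + 9.000 = 14.889; σ = √14.889 = 3.859 days.
Z = (22 − 26) / 3.859 = -1.037
P(T ≤ 22) = Φ(-1.037) ≈ 0.150

0.150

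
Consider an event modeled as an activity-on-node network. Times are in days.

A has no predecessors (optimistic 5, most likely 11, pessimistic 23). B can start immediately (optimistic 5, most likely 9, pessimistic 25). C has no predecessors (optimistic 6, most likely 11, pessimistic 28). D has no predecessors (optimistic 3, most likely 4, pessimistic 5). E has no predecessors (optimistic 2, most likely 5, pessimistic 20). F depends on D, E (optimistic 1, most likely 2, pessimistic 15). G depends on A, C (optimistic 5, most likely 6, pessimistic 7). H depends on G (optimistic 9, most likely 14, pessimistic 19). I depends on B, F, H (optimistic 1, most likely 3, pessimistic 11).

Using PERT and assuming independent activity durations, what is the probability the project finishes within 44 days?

te_A = (5 + 4·11 + 23)/6 = 72/6 = 12; σ²_A = ((23−5)/6)² = 9.000
te_B = (5 + 4·9 + 25)/6 = 66/6 = 11; σ²_B = ((25−5)/6)² = 11.111
te_C = (6 + 4·11 + 28)/6 = 78/6 = 13; σ²_C = ((28−6)/6)² = 13.444
te_D = (3 + 4·4 + 5)/6 = 24/6 = 4; σ²_D = ((5−3)/6)² = 0.111
te_E = (2 + 4·5 + 20)/6 = 42/6 = 7; σ²_E = ((20−2)/6)² = 9.000
te_F = (1 + 4·2 + 15)/6 = 24/6 = 4; σ²_F = ((15−1)/6)² = 5.444
te_G = (5 + 4·6 + 7)/6 = 36/6 = 6; σ²_G = ((7−5)/6)² = 0.111
te_H = (9 + 4·14 + 19)/6 = 84/6 = 14; σ²_H = ((19−9)/6)² = 2.778
te_I = (1 + 4·3 + 11)/6 = 24/6 = 4; σ²_I = ((11−1)/6)² = 2.778

Forward pass:
ES_A = 0; EF_A = 12
ES_B = 0; EF_B = 11
ES_C = 0; EF_C = 13
ES_D = 0; EF_D = 4
ES_E = 0; EF_E = 7
ES_F = max(EF_D=4, EF_E=7) = 7; EF_F = 7+4 = 11
ES_G = max(EF_A=12, EF_C=13) = 13; EF_G = 13+6 = 19
ES_H = 19; EF_H = 19+14 = 33
ES_I = max(EF_B=11, EF_F=11, EF_H=33) = 33; EF_I = 33+4 = 37
Expected project duration μ = 37 days. Critical path: C → G → H → I.

Variance along critical path = 13.444 + 0.111 + 2.778 + 2.778 = 19.111; σ = √19.111 = 4.372 days.
Z = (44 − 37) / 4.372 = 1.601
P(T ≤ 44) = Φ(1.601) ≈ 0.945

0.945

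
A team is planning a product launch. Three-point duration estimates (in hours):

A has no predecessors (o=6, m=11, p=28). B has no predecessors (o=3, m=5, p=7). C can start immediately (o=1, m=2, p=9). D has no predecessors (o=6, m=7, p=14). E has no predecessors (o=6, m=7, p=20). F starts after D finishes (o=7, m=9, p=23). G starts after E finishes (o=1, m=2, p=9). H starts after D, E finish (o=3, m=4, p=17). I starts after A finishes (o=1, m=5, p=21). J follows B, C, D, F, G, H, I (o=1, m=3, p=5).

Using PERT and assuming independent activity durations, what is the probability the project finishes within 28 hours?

te_A = (6 + 4·11 + 28)/6 = 78/6 = 13; σ²_A = ((28−6)/6)² = 13.444
te_B = (3 + 4·5 + 7)/6 = 30/6 = 5; σ²_B = ((7−3)/6)² = 0.444
te_C = (1 + 4·2 + 9)/6 = 18/6 = 3; σ²_C = ((9−1)/6)² = 1.778
te_D = (6 + 4·7 + 14)/6 = 48/6 = 8; σ²_D = ((14−6)/6)² = 1.778
te_E = (6 + 4·7 + 20)/6 = 54/6 = 9; σ²_E = ((20−6)/6)² = 5.444
te_F = (7 + 4·9 + 23)/6 = 66/6 = 11; σ²_F = ((23−7)/6)² = 7.111
te_G = (1 + 4·2 + 9)/6 = 18/6 = 3; σ²_G = ((9−1)/6)² = 1.778
te_H = (3 + 4·4 + 17)/6 = 36/6 = 6; σ²_H = ((17−3)/6)² = 5.444
te_I = (1 + 4·5 + 21)/6 = 42/6 = 7; σ²_I = ((21−1)/6)² = 11.111
te_J = (1 + 4·3 + 5)/6 = 18/6 = 3; σ²_J = ((5−1)/6)² = 0.444

Forward pass:
ES_A = 0; EF_A = 13
ES_B = 0; EF_B = 5
ES_C = 0; EF_C = 3
ES_D = 0; EF_D = 8
ES_E = 0; EF_E = 9
ES_F = 8; EF_F = 8+11 = 19
ES_G = 9; EF_G = 9+3 = 12
ES_H = max(EF_D=8, EF_E=9) = 9; EF_H = 9+6 = 15
ES_I = 13; EF_I = 13+7 = 20
ES_J = max(EF_B=5, EF_C=3, EF_D=8, EF_F=19, EF_G=12, EF_H=15, EF_I=20) = 20; EF_J = 20+3 = 23
Expected project duration μ = 23 hours. Critical path: A → I → J.

Variance along critical path = 13.444 + 11.111 + 0.444 = 25.000; σ = √25.000 = 5.000 hours.
Z = (28 − 23) / 5.000 = 1.000
P(T ≤ 28) = Φ(1.000) ≈ 0.841

0.841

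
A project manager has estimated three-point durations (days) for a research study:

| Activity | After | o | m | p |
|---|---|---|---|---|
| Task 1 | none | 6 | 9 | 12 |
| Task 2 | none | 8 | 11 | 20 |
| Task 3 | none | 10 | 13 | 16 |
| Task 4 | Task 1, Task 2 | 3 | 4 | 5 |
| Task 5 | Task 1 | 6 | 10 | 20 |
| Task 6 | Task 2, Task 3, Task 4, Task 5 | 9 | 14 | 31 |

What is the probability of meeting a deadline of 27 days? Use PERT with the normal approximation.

0.022

te_Task 1 = (6 + 4·9 + 12)/6 = 54/6 = 9; σ²_Task 1 = ((12−6)/6)² = 1.000
te_Task 2 = (8 + 4·11 + 20)/6 = 72/6 = 12; σ²_Task 2 = ((20−8)/6)² = 4.000
te_Task 3 = (10 + 4·13 + 16)/6 = 78/6 = 13; σ²_Task 3 = ((16−10)/6)² = 1.000
te_Task 4 = (3 + 4·4 + 5)/6 = 24/6 = 4; σ²_Task 4 = ((5−3)/6)² = 0.111
te_Task 5 = (6 + 4·10 + 20)/6 = 66/6 = 11; σ²_Task 5 = ((20−6)/6)² = 5.444
te_Task 6 = (9 + 4·14 + 31)/6 = 96/6 = 16; σ²_Task 6 = ((31−9)/6)² = 13.444

Forward pass:
ES_Task 1 = 0; EF_Task 1 = 9
ES_Task 2 = 0; EF_Task 2 = 12
ES_Task 3 = 0; EF_Task 3 = 13
ES_Task 4 = max(EF_Task 1=9, EF_Task 2=12) = 12; EF_Task 4 = 12+4 = 16
ES_Task 5 = 9; EF_Task 5 = 9+11 = 20
ES_Task 6 = max(EF_Task 2=12, EF_Task 3=13, EF_Task 4=16, EF_Task 5=20) = 20; EF_Task 6 = 20+16 = 36
Expected project duration μ = 36 days. Critical path: Task 1 → Task 5 → Task 6.

Variance along critical path = 1.000 + 5.444 + 13.444 = 19.889; σ = √19.889 = 4.460 days.
Z = (27 − 36) / 4.460 = -2.018
P(T ≤ 27) = Φ(-2.018) ≈ 0.022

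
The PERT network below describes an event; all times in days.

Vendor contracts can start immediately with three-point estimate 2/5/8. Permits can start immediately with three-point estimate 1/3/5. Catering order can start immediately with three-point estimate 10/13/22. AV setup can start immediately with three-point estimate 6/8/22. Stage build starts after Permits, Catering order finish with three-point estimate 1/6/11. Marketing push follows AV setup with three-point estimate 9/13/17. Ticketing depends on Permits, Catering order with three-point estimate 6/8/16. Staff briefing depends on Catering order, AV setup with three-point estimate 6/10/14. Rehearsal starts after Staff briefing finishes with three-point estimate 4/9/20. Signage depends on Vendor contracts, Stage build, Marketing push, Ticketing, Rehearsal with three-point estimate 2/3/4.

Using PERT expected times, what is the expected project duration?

37 days

te_Vendor contracts = (2 + 4·5 + 8)/6 = 30/6 = 5
te_Permits = (1 + 4·3 + 5)/6 = 18/6 = 3
te_Catering order = (10 + 4·13 + 22)/6 = 84/6 = 14
te_AV setup = (6 + 4·8 + 22)/6 = 60/6 = 10
te_Stage build = (1 + 4·6 + 11)/6 = 36/6 = 6
te_Marketing push = (9 + 4·13 + 17)/6 = 78/6 = 13
te_Ticketing = (6 + 4·8 + 16)/6 = 54/6 = 9
te_Staff briefing = (6 + 4·10 + 14)/6 = 60/6 = 10
te_Rehearsal = (4 + 4·9 + 20)/6 = 60/6 = 10
te_Signage = (2 + 4·3 + 4)/6 = 18/6 = 3

Forward pass:
ES_Vendor contracts = 0; EF_Vendor contracts = 5
ES_Permits = 0; EF_Permits = 3
ES_Catering order = 0; EF_Catering order = 14
ES_AV setup = 0; EF_AV setup = 10
ES_Stage build = max(EF_Permits=3, EF_Catering order=14) = 14; EF_Stage build = 14+6 = 20
ES_Marketing push = 10; EF_Marketing push = 10+13 = 23
ES_Ticketing = max(EF_Permits=3, EF_Catering order=14) = 14; EF_Ticketing = 14+9 = 23
ES_Staff briefing = max(EF_Catering order=14, EF_AV setup=10) = 14; EF_Staff briefing = 14+10 = 24
ES_Rehearsal = 24; EF_Rehearsal = 24+10 = 34
ES_Signage = max(EF_Vendor contracts=5, EF_Stage build=20, EF_Marketing push=23, EF_Ticketing=23, EF_Rehearsal=34) = 34; EF_Signage = 34+3 = 37
Expected project duration μ = 37 days. Critical path: Catering order → Staff briefing → Rehearsal → Signage.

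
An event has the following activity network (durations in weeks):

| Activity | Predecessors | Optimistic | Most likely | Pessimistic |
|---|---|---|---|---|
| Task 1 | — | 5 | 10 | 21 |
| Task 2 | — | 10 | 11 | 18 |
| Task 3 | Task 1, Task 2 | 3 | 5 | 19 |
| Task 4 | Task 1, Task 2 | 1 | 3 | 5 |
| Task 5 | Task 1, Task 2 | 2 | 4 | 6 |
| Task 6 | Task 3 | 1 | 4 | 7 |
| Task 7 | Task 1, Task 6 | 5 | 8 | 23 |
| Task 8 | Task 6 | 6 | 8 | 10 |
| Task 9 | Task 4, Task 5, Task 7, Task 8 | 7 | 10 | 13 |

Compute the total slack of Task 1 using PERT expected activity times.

te_Task 1 = (5 + 4·10 + 21)/6 = 66/6 = 11
te_Task 2 = (10 + 4·11 + 18)/6 = 72/6 = 12
te_Task 3 = (3 + 4·5 + 19)/6 = 42/6 = 7
te_Task 4 = (1 + 4·3 + 5)/6 = 18/6 = 3
te_Task 5 = (2 + 4·4 + 6)/6 = 24/6 = 4
te_Task 6 = (1 + 4·4 + 7)/6 = 24/6 = 4
te_Task 7 = (5 + 4·8 + 23)/6 = 60/6 = 10
te_Task 8 = (6 + 4·8 + 10)/6 = 48/6 = 8
te_Task 9 = (7 + 4·10 + 13)/6 = 60/6 = 10

Forward pass:
ES_Task 1 = 0; EF_Task 1 = 11
ES_Task 2 = 0; EF_Task 2 = 12
ES_Task 3 = max(EF_Task 1=11, EF_Task 2=12) = 12; EF_Task 3 = 12+7 = 19
ES_Task 4 = max(EF_Task 1=11, EF_Task 2=12) = 12; EF_Task 4 = 12+3 = 15
ES_Task 5 = max(EF_Task 1=11, EF_Task 2=12) = 12; EF_Task 5 = 12+4 = 16
ES_Task 6 = 19; EF_Task 6 = 19+4 = 23
ES_Task 7 = max(EF_Task 1=11, EF_Task 6=23) = 23; EF_Task 7 = 23+10 = 33
ES_Task 8 = 23; EF_Task 8 = 23+8 = 31
ES_Task 9 = max(EF_Task 4=15, EF_Task 5=16, EF_Task 7=33, EF_Task 8=31) = 33; EF_Task 9 = 33+10 = 43
Expected project duration μ = 43 weeks. Critical path: Task 2 → Task 3 → Task 6 → Task 7 → Task 9.

Backward pass:
LF_Task 9 = 43; LS_Task 9 = 43−10 = 33
LF_Task 8 = LS_Task 9 = 33; LS_Task 8 = 33−8 = 25
LF_Task 7 = LS_Task 9 = 33; LS_Task 7 = 33−10 = 23
LF_Task 6 = min(LS_Task 7=23, LS_Task 8=25) = 23; LS_Task 6 = 23−4 = 19
LF_Task 5 = LS_Task 9 = 33; LS_Task 5 = 33−4 = 29
LF_Task 4 = LS_Task 9 = 33; LS_Task 4 = 33−3 = 30
LF_Task 3 = LS_Task 6 = 19; LS_Task 3 = 19−7 = 12
LF_Task 2 = min(LS_Task 3=12, LS_Task 4=30, LS_Task 5=29) = 12; LS_Task 2 = 12−12 = 0
LF_Task 1 = min(LS_Task 3=12, LS_Task 4=30, LS_Task 5=29, LS_Task 7=23) = 12; LS_Task 1 = 12−11 = 1
Slack_Task 1 = LS_Task 1 − ES_Task 1 = 1 − 0 = 1

1 weeks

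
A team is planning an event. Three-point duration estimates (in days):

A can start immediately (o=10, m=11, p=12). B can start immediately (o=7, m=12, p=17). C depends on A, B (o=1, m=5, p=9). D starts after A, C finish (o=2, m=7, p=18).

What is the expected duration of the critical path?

te_A = (10 + 4·11 + 12)/6 = 66/6 = 11
te_B = (7 + 4·12 + 17)/6 = 72/6 = 12
te_C = (1 + 4·5 + 9)/6 = 30/6 = 5
te_D = (2 + 4·7 + 18)/6 = 48/6 = 8

Forward pass:
ES_A = 0; EF_A = 11
ES_B = 0; EF_B = 12
ES_C = max(EF_A=11, EF_B=12) = 12; EF_C = 12+5 = 17
ES_D = max(EF_A=11, EF_C=17) = 17; EF_D = 17+8 = 25
Expected project duration μ = 25 days. Critical path: B → C → D.

25 days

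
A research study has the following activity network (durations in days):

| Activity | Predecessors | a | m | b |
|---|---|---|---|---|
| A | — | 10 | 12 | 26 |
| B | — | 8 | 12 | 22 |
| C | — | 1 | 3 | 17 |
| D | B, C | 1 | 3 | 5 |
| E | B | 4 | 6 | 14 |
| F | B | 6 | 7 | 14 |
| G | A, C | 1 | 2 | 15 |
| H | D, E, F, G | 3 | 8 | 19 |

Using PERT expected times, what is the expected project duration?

te_A = (10 + 4·12 + 26)/6 = 84/6 = 14
te_B = (8 + 4·12 + 22)/6 = 78/6 = 13
te_C = (1 + 4·3 + 17)/6 = 30/6 = 5
te_D = (1 + 4·3 + 5)/6 = 18/6 = 3
te_E = (4 + 4·6 + 14)/6 = 42/6 = 7
te_F = (6 + 4·7 + 14)/6 = 48/6 = 8
te_G = (1 + 4·2 + 15)/6 = 24/6 = 4
te_H = (3 + 4·8 + 19)/6 = 54/6 = 9

Forward pass:
ES_A = 0; EF_A = 14
ES_B = 0; EF_B = 13
ES_C = 0; EF_C = 5
ES_D = max(EF_B=13, EF_C=5) = 13; EF_D = 13+3 = 16
ES_E = 13; EF_E = 13+7 = 20
ES_F = 13; EF_F = 13+8 = 21
ES_G = max(EF_A=14, EF_C=5) = 14; EF_G = 14+4 = 18
ES_H = max(EF_D=16, EF_E=20, EF_F=21, EF_G=18) = 21; EF_H = 21+9 = 30
Expected project duration μ = 30 days. Critical path: B → F → H.

30 days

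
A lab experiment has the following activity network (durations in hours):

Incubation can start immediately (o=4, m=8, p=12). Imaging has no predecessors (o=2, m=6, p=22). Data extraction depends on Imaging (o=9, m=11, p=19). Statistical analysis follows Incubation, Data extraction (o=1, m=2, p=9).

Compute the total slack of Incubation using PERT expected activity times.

te_Incubation = (4 + 4·8 + 12)/6 = 48/6 = 8
te_Imaging = (2 + 4·6 + 22)/6 = 48/6 = 8
te_Data extraction = (9 + 4·11 + 19)/6 = 72/6 = 12
te_Statistical analysis = (1 + 4·2 + 9)/6 = 18/6 = 3

Forward pass:
ES_Incubation = 0; EF_Incubation = 8
ES_Imaging = 0; EF_Imaging = 8
ES_Data extraction = 8; EF_Data extraction = 8+12 = 20
ES_Statistical analysis = max(EF_Incubation=8, EF_Data extraction=20) = 20; EF_Statistical analysis = 20+3 = 23
Expected project duration μ = 23 hours. Critical path: Imaging → Data extraction → Statistical analysis.

Backward pass:
LF_Statistical analysis = 23; LS_Statistical analysis = 23−3 = 20
LF_Data extraction = LS_Statistical analysis = 20; LS_Data extraction = 20−12 = 8
LF_Imaging = LS_Data extraction = 8; LS_Imaging = 8−8 = 0
LF_Incubation = LS_Statistical analysis = 20; LS_Incubation = 20−8 = 12
Slack_Incubation = LS_Incubation − ES_Incubation = 12 − 0 = 12

12 hours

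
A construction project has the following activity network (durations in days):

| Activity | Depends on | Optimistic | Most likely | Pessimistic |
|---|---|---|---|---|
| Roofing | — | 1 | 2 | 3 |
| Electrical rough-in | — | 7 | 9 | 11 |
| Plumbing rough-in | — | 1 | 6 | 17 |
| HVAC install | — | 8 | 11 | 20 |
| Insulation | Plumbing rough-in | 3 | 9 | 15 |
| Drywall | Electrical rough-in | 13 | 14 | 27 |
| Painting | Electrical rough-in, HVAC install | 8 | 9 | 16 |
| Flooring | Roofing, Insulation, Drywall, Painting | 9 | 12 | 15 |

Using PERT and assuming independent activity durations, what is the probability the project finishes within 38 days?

te_Roofing = (1 + 4·2 + 3)/6 = 12/6 = 2; σ²_Roofing = ((3−1)/6)² = 0.111
te_Electrical rough-in = (7 + 4·9 + 11)/6 = 54/6 = 9; σ²_Electrical rough-in = ((11−7)/6)² = 0.444
te_Plumbing rough-in = (1 + 4·6 + 17)/6 = 42/6 = 7; σ²_Plumbing rough-in = ((17−1)/6)² = 7.111
te_HVAC install = (8 + 4·11 + 20)/6 = 72/6 = 12; σ²_HVAC install = ((20−8)/6)² = 4.000
te_Insulation = (3 + 4·9 + 15)/6 = 54/6 = 9; σ²_Insulation = ((15−3)/6)² = 4.000
te_Drywall = (13 + 4·14 + 27)/6 = 96/6 = 16; σ²_Drywall = ((27−13)/6)² = 5.444
te_Painting = (8 + 4·9 + 16)/6 = 60/6 = 10; σ²_Painting = ((16−8)/6)² = 1.778
te_Flooring = (9 + 4·12 + 15)/6 = 72/6 = 12; σ²_Flooring = ((15−9)/6)² = 1.000

Forward pass:
ES_Roofing = 0; EF_Roofing = 2
ES_Electrical rough-in = 0; EF_Electrical rough-in = 9
ES_Plumbing rough-in = 0; EF_Plumbing rough-in = 7
ES_HVAC install = 0; EF_HVAC install = 12
ES_Insulation = 7; EF_Insulation = 7+9 = 16
ES_Drywall = 9; EF_Drywall = 9+16 = 25
ES_Painting = max(EF_Electrical rough-in=9, EF_HVAC install=12) = 12; EF_Painting = 12+10 = 22
ES_Flooring = max(EF_Roofing=2, EF_Insulation=16, EF_Drywall=25, EF_Painting=22) = 25; EF_Flooring = 25+12 = 37
Expected project duration μ = 37 days. Critical path: Electrical rough-in → Drywall → Flooring.

Variance along critical path = 0.444 + 5.444 + 1.000 = 6.889; σ = √6.889 = 2.625 days.
Z = (38 − 37) / 2.625 = 0.381
P(T ≤ 38) = Φ(0.381) ≈ 0.648

0.648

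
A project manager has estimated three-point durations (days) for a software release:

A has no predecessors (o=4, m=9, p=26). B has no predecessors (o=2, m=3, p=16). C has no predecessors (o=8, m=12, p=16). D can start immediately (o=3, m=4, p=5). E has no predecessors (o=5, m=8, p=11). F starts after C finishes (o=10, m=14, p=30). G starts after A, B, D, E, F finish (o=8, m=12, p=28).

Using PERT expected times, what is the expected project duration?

42 days

te_A = (4 + 4·9 + 26)/6 = 66/6 = 11
te_B = (2 + 4·3 + 16)/6 = 30/6 = 5
te_C = (8 + 4·12 + 16)/6 = 72/6 = 12
te_D = (3 + 4·4 + 5)/6 = 24/6 = 4
te_E = (5 + 4·8 + 11)/6 = 48/6 = 8
te_F = (10 + 4·14 + 30)/6 = 96/6 = 16
te_G = (8 + 4·12 + 28)/6 = 84/6 = 14

Forward pass:
ES_A = 0; EF_A = 11
ES_B = 0; EF_B = 5
ES_C = 0; EF_C = 12
ES_D = 0; EF_D = 4
ES_E = 0; EF_E = 8
ES_F = 12; EF_F = 12+16 = 28
ES_G = max(EF_A=11, EF_B=5, EF_D=4, EF_E=8, EF_F=28) = 28; EF_G = 28+14 = 42
Expected project duration μ = 42 days. Critical path: C → F → G.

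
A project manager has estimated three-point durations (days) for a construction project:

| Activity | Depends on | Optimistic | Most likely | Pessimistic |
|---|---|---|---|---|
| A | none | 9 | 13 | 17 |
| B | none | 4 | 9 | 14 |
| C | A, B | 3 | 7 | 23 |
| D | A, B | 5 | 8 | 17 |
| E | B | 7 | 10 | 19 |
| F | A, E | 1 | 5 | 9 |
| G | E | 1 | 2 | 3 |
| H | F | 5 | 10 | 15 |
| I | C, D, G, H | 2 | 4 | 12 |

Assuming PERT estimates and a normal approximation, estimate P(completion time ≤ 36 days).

te_A = (9 + 4·13 + 17)/6 = 78/6 = 13; σ²_A = ((17−9)/6)² = 1.778
te_B = (4 + 4·9 + 14)/6 = 54/6 = 9; σ²_B = ((14−4)/6)² = 2.778
te_C = (3 + 4·7 + 23)/6 = 54/6 = 9; σ²_C = ((23−3)/6)² = 11.111
te_D = (5 + 4·8 + 17)/6 = 54/6 = 9; σ²_D = ((17−5)/6)² = 4.000
te_E = (7 + 4·10 + 19)/6 = 66/6 = 11; σ²_E = ((19−7)/6)² = 4.000
te_F = (1 + 4·5 + 9)/6 = 30/6 = 5; σ²_F = ((9−1)/6)² = 1.778
te_G = (1 + 4·2 + 3)/6 = 12/6 = 2; σ²_G = ((3−1)/6)² = 0.111
te_H = (5 + 4·10 + 15)/6 = 60/6 = 10; σ²_H = ((15−5)/6)² = 2.778
te_I = (2 + 4·4 + 12)/6 = 30/6 = 5; σ²_I = ((12−2)/6)² = 2.778

Forward pass:
ES_A = 0; EF_A = 13
ES_B = 0; EF_B = 9
ES_C = max(EF_A=13, EF_B=9) = 13; EF_C = 13+9 = 22
ES_D = max(EF_A=13, EF_B=9) = 13; EF_D = 13+9 = 22
ES_E = 9; EF_E = 9+11 = 20
ES_F = max(EF_A=13, EF_E=20) = 20; EF_F = 20+5 = 25
ES_G = 20; EF_G = 20+2 = 22
ES_H = 25; EF_H = 25+10 = 35
ES_I = max(EF_C=22, EF_D=22, EF_G=22, EF_H=35) = 35; EF_I = 35+5 = 40
Expected project duration μ = 40 days. Critical path: B → E → F → H → I.

Variance along critical path = 2.778 + 4.000 + 1.778 + 2.778 + 2.778 = 14.111; σ = √14.111 = 3.756 days.
Z = (36 − 40) / 3.756 = -1.065
P(T ≤ 36) = Φ(-1.065) ≈ 0.143

0.143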